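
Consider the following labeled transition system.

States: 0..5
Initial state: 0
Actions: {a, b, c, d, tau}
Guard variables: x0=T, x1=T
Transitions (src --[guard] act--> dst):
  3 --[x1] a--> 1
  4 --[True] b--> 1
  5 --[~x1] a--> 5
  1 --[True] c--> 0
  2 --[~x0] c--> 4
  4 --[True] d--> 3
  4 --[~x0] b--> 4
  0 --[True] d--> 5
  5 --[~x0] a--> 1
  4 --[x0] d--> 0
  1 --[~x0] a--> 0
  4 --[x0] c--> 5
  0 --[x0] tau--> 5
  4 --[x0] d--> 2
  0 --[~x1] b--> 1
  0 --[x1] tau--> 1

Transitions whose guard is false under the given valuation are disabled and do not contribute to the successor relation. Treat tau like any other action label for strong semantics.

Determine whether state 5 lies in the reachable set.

Answer: REACHABLE

Working:
After dropping false guards: 10 live edges.
depth 0: {0}
depth 1: {1,5}  cumulative {0,1,5}
R = {0,1,5}
trace reaching 5: d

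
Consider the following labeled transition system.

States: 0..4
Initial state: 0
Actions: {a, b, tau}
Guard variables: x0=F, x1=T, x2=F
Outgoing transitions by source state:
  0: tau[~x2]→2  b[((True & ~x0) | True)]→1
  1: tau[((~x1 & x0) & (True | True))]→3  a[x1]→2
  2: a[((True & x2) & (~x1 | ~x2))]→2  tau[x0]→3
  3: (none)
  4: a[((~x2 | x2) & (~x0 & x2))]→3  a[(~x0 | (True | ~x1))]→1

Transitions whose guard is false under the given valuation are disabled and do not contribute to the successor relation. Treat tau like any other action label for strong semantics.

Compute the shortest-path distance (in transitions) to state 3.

Answer: UNREACHABLE

Analysis:
Layered search for 3:
  depth 0: {0}
  depth 1: {1,2}
3 never appears.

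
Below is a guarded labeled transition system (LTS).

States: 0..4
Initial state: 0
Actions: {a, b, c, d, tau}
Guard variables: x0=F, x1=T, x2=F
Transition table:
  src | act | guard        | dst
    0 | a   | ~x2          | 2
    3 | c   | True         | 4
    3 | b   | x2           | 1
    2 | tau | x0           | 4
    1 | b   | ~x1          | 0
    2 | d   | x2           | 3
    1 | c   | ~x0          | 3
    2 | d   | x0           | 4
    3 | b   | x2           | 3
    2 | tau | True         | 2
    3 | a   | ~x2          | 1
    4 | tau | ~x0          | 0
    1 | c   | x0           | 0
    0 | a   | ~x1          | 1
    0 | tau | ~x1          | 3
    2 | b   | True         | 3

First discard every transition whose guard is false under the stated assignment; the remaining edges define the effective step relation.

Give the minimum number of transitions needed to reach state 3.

Answer: 2

Trace:
Breadth-first toward 3:
  L0 = {0}
  L1 = {2}
  L2 = {3}
depth(3)=2, e.g. a·b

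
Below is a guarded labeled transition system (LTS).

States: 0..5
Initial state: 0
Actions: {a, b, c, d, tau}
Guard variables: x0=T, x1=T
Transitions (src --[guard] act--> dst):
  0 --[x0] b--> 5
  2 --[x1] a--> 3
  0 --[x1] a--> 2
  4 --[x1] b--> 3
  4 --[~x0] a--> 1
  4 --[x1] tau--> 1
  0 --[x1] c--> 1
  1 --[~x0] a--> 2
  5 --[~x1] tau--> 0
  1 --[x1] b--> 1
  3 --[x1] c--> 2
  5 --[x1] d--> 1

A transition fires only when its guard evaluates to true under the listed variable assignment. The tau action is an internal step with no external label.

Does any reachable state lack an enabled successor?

Answer: DEADLOCK-FREE

Working:
R = {0,1,2,3,5}
  0: a→2  b→5  c→1  [3 out]
  1: b→1  [1 out]
  2: a→3  [1 out]
  3: c→2  [1 out]
  5: d→1  [1 out]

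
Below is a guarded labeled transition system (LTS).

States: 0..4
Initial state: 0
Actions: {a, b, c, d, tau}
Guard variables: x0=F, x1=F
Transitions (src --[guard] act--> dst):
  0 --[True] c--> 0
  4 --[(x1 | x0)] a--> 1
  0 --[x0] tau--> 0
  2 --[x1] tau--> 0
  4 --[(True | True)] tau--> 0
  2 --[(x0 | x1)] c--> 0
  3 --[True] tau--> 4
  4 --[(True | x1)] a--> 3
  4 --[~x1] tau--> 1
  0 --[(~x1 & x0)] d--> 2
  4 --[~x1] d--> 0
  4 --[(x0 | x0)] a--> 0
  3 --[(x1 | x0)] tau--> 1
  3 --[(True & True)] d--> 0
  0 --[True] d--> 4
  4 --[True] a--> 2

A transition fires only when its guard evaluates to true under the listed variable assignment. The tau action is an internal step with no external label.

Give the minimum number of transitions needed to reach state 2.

Breadth-first toward 2:
  depth 0: {0}
  depth 1: {4}
  depth 2: {1,2,3}
first hit 2 at d=2 via d·a

Answer: 2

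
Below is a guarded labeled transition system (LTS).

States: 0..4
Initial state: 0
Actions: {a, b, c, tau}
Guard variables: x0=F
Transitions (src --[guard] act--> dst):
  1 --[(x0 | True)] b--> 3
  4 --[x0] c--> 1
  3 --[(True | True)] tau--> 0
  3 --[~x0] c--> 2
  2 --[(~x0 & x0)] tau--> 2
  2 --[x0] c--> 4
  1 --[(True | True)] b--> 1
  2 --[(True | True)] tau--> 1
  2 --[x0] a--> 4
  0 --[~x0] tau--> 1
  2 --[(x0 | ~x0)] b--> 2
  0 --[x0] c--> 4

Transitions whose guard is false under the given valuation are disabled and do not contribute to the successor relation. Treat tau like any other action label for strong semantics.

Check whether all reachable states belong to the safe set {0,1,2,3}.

Inv-set: {0,1,2,3}
R = {0,1,2,3}
  0: safe
  1: safe
  2: safe
  3: safe

Answer: INVARIANT HOLDS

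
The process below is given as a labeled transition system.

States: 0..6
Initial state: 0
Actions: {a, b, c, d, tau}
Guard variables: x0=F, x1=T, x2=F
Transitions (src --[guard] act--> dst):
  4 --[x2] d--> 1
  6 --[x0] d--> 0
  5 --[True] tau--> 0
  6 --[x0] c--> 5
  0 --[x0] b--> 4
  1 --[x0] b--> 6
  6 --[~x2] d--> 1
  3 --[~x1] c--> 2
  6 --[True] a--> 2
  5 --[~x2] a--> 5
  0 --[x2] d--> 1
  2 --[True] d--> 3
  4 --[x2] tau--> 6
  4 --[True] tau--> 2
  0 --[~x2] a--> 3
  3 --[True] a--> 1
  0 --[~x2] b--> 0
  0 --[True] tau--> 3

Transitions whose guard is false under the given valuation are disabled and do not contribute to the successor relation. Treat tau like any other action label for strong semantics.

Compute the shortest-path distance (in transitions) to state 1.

Layered search for 1:
  Layer 0: {0}
  Layer 1: {3}
  Layer 2: {1}
first hit 1 at d=2 via a·a

Answer: 2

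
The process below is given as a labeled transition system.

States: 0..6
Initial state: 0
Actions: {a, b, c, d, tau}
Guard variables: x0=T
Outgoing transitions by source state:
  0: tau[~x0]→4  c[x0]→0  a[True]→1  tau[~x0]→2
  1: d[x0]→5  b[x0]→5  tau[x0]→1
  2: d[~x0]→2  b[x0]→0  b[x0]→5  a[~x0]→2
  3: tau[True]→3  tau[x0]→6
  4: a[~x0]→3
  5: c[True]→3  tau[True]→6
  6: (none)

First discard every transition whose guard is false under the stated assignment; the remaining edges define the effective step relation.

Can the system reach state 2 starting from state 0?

Answer: UNREACHABLE

Analysis:
After dropping false guards: 11 live edges.
depth 0: {0}
depth 1: {1}  total {0,1}
depth 2: {5}  total {0,1,5}
depth 3: {3,6}  total {0,1,3,5,6}
Reach set: {0,1,3,5,6}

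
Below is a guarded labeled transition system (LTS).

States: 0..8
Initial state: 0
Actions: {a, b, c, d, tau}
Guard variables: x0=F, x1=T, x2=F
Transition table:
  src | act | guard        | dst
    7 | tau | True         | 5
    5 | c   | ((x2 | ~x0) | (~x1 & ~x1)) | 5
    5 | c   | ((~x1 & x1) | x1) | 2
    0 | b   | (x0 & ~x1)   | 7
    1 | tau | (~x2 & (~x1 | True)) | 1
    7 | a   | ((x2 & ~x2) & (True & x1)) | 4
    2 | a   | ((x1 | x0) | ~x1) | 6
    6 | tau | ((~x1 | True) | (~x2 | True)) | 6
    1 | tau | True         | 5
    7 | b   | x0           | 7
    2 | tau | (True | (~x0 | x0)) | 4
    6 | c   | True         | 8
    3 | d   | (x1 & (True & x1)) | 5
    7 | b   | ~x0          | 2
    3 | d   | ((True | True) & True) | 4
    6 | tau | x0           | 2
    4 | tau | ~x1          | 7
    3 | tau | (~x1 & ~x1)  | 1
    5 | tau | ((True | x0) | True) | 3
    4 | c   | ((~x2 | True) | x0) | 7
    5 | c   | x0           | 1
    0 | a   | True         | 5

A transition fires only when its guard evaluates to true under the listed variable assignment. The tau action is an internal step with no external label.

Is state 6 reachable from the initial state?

Guard filter leaves 15 enabled edge(s).
Layer 0: {0}
Layer 1: {5}  total {0,5}
Layer 2: {2,3}  total {0,2,3,5}
Layer 3: {4,6}  total {0,2,3,4,5,6}
Layer 4: {7,8}  total {0,2,3,4,5,6,7,8}
Reachable = {0,2,3,4,5,6,7,8}
Path to 6: a·c·a

Answer: REACHABLE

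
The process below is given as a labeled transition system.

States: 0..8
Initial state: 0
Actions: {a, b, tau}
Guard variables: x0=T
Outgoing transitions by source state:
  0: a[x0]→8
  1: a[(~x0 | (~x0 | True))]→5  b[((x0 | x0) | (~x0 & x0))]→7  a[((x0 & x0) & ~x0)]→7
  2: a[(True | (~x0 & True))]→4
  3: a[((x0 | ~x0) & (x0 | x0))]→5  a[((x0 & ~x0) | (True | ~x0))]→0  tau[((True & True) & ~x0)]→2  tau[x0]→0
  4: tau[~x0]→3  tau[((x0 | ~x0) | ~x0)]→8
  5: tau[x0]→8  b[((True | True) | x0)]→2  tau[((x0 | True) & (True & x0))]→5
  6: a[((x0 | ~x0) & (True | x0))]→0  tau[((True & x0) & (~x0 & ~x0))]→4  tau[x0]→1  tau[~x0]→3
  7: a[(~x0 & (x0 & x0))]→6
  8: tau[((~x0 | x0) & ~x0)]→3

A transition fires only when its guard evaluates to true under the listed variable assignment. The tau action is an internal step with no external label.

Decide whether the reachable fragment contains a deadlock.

Reachable = {0,8}
  0: a→8  [1 out]
  8: ∅  [deadlock]
trace reaching 8: a

Answer: DEADLOCK at state 8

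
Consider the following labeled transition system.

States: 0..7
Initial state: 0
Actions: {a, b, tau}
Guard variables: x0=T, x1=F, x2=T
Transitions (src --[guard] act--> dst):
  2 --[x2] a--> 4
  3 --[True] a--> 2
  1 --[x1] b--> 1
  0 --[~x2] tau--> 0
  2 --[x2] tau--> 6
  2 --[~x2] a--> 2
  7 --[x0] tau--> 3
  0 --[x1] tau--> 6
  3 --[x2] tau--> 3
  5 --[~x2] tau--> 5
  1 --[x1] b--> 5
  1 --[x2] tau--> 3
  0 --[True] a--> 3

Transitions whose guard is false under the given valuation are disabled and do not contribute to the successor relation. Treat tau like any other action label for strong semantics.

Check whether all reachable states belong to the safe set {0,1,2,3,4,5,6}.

Inv-set: {0,1,2,3,4,5,6}
Reachable = {0,2,3,4,6}
  0: ok
  2: ok
  3: ok
  4: ok
  6: ok

Answer: INVARIANT HOLDS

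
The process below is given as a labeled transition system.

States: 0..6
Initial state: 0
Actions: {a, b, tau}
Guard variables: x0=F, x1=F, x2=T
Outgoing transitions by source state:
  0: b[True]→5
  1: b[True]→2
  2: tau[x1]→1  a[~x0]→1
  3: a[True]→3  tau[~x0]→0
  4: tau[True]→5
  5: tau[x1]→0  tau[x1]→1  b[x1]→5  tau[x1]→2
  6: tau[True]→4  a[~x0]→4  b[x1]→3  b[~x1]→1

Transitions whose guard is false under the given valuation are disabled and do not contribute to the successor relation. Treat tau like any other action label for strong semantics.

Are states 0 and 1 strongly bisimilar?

Answer: NOT BISIMILAR

Analysis:
Refine partition for ~:
  π0 = {{0,1,2,3,4,5,6}}
  π1 = {{0,1},{2},{3},{4},{5},{6}}
  π2 = {{0},{1},{2},{3},{4},{5},{6}}
Fixed point at round 3; 7 class(es).
0∈{0}, 1∈{1}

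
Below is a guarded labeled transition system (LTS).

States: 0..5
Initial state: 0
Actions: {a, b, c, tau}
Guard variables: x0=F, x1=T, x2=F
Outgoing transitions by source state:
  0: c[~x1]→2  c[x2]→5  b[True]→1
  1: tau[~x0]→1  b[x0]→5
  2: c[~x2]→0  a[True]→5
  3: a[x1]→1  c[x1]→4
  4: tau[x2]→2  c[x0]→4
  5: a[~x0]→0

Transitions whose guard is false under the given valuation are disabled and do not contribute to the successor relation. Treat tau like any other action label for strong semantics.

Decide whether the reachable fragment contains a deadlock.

Answer: DEADLOCK-FREE

Trace:
Reach set: {0,1}
  0: b→1  [deg 1]
  1: tau→1  [deg 1]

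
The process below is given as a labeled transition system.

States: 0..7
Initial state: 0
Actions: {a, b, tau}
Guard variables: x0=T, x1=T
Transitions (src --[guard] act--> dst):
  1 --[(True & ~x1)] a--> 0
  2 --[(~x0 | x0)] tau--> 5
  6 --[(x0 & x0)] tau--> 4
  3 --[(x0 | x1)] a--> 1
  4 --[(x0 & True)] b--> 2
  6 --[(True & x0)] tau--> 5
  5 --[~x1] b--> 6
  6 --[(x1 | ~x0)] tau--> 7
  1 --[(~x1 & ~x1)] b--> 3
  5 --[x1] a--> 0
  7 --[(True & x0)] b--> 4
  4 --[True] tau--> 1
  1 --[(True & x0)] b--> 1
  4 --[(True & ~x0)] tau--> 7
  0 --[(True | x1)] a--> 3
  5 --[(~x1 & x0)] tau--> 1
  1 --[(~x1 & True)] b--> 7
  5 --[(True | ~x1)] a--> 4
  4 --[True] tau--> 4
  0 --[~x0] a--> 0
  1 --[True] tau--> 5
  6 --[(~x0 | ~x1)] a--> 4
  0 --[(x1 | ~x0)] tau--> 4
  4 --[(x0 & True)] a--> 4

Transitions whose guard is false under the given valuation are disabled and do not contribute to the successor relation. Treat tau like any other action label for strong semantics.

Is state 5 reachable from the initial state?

After dropping false guards: 16 live edges.
depth 0: {0}
depth 1: {3,4}  cumulative {0,3,4}
depth 2: {1,2}  cumulative {0,1,2,3,4}
depth 3: {5}  cumulative {0,1,2,3,4,5}
Reachable = {0,1,2,3,4,5}
trace reaching 5: a·a·tau

Answer: REACHABLE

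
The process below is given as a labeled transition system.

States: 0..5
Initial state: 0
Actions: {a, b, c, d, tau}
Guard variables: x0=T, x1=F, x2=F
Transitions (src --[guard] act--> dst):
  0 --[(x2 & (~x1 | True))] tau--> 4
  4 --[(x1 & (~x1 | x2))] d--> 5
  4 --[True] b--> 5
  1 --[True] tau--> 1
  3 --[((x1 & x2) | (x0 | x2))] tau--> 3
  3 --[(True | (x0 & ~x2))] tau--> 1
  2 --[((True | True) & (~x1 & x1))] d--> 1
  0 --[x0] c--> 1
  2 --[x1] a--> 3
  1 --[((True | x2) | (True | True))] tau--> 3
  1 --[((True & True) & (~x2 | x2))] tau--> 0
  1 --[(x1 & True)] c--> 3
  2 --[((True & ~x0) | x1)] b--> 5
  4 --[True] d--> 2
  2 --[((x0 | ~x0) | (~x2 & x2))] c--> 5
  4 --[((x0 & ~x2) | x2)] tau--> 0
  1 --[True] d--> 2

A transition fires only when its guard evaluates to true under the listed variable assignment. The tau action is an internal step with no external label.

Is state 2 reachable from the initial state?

After dropping false guards: 11 live edges.
L0 = {0}
L1 = {1}  total {0,1}
L2 = {2,3}  total {0,1,2,3}
L3 = {5}  total {0,1,2,3,5}
Reach set: {0,1,2,3,5}
witness 2: c·d

Answer: REACHABLE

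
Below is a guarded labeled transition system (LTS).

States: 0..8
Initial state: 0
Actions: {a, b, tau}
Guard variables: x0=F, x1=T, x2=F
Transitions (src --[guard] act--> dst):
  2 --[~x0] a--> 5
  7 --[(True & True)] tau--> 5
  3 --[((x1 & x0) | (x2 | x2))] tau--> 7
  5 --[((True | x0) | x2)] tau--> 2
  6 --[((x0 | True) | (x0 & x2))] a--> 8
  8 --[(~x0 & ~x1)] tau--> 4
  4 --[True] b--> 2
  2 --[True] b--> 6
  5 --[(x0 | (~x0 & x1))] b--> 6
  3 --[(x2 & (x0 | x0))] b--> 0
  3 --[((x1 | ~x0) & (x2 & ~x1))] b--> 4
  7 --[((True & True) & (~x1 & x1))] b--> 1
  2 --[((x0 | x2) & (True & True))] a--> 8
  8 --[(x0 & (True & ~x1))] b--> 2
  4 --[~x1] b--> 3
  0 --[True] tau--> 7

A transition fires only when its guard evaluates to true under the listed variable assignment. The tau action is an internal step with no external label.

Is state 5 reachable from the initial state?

Answer: REACHABLE

Trace:
8 transition(s) survive guard evaluation.
Layer 0: {0}
Layer 1: {7}  now seen {0,7}
Layer 2: {5}  now seen {0,5,7}
Layer 3: {2,6}  now seen {0,2,5,6,7}
Layer 4: {8}  now seen {0,2,5,6,7,8}
R = {0,2,5,6,7,8}
Path to 5: tau·tau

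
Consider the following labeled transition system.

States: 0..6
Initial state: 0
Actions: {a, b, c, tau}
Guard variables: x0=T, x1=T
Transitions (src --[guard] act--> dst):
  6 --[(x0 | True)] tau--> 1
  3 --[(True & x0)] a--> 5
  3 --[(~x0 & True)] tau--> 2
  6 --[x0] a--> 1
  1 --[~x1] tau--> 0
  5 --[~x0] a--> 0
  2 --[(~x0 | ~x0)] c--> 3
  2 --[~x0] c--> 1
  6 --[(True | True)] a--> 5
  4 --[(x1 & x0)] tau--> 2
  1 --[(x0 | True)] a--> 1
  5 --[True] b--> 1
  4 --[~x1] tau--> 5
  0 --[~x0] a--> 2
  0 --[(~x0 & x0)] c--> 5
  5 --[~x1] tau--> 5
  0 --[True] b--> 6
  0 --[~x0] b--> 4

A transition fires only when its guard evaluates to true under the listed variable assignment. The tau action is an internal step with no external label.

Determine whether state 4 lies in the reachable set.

Answer: UNREACHABLE

Working:
8 transition(s) survive guard evaluation.
Layer 0: {0}
Layer 1: {6}  total {0,6}
Layer 2: {1,5}  total {0,1,5,6}
Reachable = {0,1,5,6}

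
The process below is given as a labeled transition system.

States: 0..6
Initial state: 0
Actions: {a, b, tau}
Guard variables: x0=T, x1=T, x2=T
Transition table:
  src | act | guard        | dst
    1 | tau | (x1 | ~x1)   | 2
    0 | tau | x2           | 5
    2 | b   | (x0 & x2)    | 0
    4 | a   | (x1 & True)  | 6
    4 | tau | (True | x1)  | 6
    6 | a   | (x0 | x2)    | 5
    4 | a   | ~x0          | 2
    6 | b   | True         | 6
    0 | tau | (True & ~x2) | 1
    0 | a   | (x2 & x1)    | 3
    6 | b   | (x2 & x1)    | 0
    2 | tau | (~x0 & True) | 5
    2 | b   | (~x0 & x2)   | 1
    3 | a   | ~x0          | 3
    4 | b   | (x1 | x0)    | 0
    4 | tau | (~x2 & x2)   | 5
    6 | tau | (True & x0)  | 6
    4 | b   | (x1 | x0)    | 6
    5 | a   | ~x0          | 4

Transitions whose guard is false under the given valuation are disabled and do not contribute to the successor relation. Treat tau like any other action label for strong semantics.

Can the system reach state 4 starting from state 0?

Answer: UNREACHABLE

Analysis:
After dropping false guards: 12 live edges.
L0 = {0}
L1 = {3,5}  total {0,3,5}
R = {0,3,5}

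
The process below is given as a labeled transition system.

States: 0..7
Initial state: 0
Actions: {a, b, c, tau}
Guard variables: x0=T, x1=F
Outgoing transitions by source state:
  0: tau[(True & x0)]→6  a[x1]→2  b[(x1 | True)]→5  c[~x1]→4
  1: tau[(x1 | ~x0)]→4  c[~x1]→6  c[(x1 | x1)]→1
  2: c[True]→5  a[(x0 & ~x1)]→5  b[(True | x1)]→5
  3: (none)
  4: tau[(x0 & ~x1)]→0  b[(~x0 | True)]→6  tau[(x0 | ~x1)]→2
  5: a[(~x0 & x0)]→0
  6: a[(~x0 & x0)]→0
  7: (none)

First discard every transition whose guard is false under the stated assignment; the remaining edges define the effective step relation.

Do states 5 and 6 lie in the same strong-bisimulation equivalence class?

Compute ~ classes (split until stable):
  P[0] = {{0,1,2,3,4,5,6,7}}
  P[1] = {{0},{1},{2},{3,5,6,7},{4}}
stable after 2 split(s): 5 block(s)
[5]={3,5,6,7}  [6]={3,5,6,7}

Answer: BISIMILAR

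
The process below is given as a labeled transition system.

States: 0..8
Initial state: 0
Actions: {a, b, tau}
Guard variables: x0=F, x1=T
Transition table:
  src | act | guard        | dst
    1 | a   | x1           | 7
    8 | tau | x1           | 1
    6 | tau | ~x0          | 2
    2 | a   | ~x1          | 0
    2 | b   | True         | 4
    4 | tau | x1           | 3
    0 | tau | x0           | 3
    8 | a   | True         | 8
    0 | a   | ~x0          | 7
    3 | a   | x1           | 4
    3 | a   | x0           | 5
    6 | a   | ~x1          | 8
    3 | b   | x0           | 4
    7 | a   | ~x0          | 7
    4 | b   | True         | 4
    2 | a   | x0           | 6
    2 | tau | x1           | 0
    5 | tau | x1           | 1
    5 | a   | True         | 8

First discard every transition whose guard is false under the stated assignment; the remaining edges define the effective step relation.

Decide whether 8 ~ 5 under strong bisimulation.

Bisimulation quotient by refinement:
  round 0: {{0,1,2,3,4,5,6,7,8}}
  round 1: {{0,1,3,7},{2,4},{5,8},{6}}
  round 2: {{0,1,7},{2,4},{3},{5,8},{6}}
  round 3: {{0,1,7},{2},{3},{4},{5,8},{6}}
Fixed point at round 4; 6 class(es).
class of 8: {5,8}; class of 5: {5,8}

Answer: BISIMILAR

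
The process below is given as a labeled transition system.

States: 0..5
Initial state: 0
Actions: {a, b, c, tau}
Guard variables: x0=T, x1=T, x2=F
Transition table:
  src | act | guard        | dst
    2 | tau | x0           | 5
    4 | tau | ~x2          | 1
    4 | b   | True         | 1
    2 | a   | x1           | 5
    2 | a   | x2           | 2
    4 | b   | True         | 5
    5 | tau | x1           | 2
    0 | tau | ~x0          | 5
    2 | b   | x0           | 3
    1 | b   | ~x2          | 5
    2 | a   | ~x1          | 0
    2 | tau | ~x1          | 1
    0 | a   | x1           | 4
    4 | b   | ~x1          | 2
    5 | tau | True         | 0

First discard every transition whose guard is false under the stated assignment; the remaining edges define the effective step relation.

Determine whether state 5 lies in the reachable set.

Guard filter leaves 10 enabled edge(s).
Layer 0: {0}
Layer 1: {4}  now seen {0,4}
Layer 2: {1,5}  now seen {0,1,4,5}
Layer 3: {2}  now seen {0,1,2,4,5}
Layer 4: {3}  now seen {0,1,2,3,4,5}
Reachable = {0,1,2,3,4,5}
witness 5: a·b

Answer: REACHABLE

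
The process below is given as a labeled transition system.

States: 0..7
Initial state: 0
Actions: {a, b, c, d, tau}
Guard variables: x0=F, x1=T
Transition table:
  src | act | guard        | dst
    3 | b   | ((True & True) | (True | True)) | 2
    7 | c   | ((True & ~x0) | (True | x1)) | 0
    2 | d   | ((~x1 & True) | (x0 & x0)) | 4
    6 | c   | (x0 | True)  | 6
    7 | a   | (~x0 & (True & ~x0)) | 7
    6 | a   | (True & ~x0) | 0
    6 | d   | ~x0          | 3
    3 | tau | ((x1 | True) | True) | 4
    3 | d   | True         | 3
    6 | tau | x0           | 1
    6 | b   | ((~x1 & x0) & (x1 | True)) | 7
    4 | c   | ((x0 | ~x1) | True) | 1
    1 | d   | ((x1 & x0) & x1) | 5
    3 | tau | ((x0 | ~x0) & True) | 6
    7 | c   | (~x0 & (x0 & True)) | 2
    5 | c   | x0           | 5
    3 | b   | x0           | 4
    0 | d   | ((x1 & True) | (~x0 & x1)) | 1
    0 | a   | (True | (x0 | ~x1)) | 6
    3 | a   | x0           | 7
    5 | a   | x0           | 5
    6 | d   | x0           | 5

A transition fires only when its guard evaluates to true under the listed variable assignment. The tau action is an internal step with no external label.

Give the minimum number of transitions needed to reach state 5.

Answer: UNREACHABLE

Trace:
BFS to 5:
  Layer 0: {0}
  Layer 1: {1,6}
  Layer 2: {3}
  Layer 3: {2,4}
5 never appears.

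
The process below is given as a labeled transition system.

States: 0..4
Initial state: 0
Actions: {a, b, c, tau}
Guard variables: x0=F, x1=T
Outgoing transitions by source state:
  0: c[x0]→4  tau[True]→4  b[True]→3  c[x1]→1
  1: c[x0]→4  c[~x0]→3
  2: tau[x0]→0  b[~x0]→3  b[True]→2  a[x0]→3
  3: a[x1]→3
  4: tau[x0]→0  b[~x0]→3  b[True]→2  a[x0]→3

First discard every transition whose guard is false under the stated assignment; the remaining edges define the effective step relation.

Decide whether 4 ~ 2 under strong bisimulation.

Compute ~ classes (split until stable):
  P[0] = {{0,1,2,3,4}}
  P[1] = {{0},{1},{2,4},{3}}
stable after 2 split(s): 4 block(s)
[4]={2,4}  [2]={2,4}

Answer: BISIMILAR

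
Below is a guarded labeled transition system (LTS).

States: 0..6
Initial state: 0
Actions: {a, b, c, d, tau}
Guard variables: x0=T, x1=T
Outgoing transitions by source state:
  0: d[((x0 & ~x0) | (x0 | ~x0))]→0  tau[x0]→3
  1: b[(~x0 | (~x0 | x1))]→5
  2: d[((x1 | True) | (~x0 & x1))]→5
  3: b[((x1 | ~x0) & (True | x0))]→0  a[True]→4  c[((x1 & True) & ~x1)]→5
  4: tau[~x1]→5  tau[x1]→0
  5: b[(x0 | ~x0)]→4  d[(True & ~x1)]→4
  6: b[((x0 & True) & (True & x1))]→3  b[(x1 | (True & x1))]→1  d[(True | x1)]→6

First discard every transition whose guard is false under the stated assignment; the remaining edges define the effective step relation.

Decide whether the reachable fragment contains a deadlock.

Answer: DEADLOCK-FREE

Analysis:
Reachable = {0,3,4}
  0: d→0  tau→3  [2 exit(s)]
  3: a→4  b→0  [2 exit(s)]
  4: tau→0  [1 exit(s)]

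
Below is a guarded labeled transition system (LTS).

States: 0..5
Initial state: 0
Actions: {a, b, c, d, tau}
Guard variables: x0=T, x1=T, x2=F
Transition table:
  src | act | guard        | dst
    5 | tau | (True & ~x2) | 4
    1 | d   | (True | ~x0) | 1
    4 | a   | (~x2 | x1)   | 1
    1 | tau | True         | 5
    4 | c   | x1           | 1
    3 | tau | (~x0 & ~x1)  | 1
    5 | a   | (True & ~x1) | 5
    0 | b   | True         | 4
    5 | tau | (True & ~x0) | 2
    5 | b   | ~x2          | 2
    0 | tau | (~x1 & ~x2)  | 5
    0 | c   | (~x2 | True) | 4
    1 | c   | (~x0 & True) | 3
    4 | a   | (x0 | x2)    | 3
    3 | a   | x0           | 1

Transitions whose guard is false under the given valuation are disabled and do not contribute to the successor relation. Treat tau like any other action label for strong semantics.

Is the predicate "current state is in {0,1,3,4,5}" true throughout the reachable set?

Answer: INVARIANT VIOLATED at state 2

Analysis:
Inv-set: {0,1,3,4,5}
Reach set: {0,1,2,3,4,5}
  0: ✓
  1: ✓
  2: outside
  3: ✓
  4: ✓
  5: ✓
counterexample path to 2: b·a·tau·b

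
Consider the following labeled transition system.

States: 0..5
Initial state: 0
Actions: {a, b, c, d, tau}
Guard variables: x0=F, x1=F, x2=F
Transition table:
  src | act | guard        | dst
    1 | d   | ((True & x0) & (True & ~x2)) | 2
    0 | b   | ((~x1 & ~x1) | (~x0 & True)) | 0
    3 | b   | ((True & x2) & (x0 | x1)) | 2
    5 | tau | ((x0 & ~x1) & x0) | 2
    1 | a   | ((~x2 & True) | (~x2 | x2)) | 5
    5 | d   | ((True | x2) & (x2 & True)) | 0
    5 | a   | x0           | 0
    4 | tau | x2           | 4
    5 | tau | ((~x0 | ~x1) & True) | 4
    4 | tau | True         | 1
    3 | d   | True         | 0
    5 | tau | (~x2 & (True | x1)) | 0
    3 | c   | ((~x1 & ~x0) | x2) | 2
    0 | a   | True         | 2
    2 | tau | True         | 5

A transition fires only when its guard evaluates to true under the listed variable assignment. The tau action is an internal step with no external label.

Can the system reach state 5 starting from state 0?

After dropping false guards: 9 live edges.
depth 0: {0}
depth 1: {2}  total {0,2}
depth 2: {5}  total {0,2,5}
depth 3: {4}  total {0,2,4,5}
depth 4: {1}  total {0,1,2,4,5}
R = {0,1,2,4,5}
Path to 5: a·tau

Answer: REACHABLE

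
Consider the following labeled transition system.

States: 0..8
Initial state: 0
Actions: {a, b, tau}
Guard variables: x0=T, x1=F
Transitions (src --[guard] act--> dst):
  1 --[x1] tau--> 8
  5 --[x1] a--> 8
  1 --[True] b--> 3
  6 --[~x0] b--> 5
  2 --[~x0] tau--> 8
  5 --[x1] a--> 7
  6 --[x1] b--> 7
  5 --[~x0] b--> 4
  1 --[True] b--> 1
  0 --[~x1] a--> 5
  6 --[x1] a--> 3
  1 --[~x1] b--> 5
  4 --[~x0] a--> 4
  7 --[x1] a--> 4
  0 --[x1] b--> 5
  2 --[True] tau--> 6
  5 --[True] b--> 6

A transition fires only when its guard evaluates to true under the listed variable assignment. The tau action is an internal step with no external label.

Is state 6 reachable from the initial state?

Answer: REACHABLE

Analysis:
Guard filter leaves 6 enabled edge(s).
L0 = {0}
L1 = {5}  cumulative {0,5}
L2 = {6}  cumulative {0,5,6}
Reach set: {0,5,6}
Path to 6: a·b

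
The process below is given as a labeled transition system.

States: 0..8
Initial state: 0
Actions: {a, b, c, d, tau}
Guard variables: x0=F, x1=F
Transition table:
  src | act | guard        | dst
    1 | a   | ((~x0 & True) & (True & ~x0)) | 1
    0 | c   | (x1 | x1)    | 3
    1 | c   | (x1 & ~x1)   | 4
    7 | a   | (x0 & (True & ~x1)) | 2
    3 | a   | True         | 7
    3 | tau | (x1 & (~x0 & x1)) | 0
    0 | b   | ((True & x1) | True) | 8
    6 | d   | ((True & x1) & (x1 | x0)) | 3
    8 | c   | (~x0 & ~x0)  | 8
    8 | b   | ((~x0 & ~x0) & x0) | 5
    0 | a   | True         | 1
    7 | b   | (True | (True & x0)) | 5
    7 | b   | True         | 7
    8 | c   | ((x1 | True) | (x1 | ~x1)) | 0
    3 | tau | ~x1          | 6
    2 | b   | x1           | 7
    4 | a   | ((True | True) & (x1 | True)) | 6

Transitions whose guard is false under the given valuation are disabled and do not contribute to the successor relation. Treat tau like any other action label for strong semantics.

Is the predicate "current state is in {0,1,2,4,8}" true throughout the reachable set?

Inv-set: {0,1,2,4,8}
R = {0,1,8}
  0: safe
  1: safe
  8: safe

Answer: INVARIANT HOLDS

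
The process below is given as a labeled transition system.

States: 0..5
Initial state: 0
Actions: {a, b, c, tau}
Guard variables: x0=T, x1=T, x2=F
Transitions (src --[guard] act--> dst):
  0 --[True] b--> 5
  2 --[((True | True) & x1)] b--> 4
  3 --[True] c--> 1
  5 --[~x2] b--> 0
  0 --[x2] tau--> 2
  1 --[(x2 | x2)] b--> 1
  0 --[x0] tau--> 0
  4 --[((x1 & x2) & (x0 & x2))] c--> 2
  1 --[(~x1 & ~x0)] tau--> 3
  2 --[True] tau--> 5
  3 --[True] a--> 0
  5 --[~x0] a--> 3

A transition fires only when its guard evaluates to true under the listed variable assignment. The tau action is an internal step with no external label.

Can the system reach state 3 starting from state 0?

Answer: UNREACHABLE

Working:
After dropping false guards: 7 live edges.
L0 = {0}
L1 = {5}  now seen {0,5}
Reachable = {0,5}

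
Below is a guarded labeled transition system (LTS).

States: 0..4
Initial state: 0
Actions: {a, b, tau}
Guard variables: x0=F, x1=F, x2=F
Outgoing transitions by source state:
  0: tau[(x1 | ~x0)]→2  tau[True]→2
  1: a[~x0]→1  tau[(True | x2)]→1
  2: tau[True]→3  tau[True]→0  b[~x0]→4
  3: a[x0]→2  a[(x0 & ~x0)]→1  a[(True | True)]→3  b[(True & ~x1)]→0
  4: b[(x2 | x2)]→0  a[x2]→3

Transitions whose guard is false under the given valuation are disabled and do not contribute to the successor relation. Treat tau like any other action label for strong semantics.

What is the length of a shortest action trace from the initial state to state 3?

Layered search for 3:
  depth 0: {0}
  depth 1: {2}
  depth 2: {3,4}
3 enters at depth 2; path tau·tau

Answer: 2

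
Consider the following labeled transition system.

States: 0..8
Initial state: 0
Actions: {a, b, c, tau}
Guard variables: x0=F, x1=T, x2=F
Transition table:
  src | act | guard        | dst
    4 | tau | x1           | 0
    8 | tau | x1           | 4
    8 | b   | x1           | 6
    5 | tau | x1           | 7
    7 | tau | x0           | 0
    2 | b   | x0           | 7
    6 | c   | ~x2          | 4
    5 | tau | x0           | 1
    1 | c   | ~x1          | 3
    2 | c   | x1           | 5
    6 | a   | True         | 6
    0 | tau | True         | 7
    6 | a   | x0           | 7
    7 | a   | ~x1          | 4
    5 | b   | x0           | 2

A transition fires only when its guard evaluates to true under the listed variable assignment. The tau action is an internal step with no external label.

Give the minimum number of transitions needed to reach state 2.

Answer: UNREACHABLE

Trace:
Breadth-first toward 2:
  depth 0: {0}
  depth 1: {7}
2 never appears.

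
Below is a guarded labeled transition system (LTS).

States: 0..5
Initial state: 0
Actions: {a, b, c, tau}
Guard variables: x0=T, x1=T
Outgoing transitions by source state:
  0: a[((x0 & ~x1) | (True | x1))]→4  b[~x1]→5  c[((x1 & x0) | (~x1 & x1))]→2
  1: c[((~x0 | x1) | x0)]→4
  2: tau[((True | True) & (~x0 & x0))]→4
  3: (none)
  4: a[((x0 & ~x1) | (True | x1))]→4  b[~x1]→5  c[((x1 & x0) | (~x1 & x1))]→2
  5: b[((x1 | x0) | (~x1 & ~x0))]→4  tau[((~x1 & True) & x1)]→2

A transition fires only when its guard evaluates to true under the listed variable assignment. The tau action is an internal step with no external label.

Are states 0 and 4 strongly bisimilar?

Answer: BISIMILAR

Working:
Compute ~ classes (split until stable):
  π0 = {{0,1,2,3,4,5}}
  π1 = {{0,4},{1},{2,3},{5}}
4 equivalence class(es) (converged in 2)
0∈{0,4}, 4∈{0,4}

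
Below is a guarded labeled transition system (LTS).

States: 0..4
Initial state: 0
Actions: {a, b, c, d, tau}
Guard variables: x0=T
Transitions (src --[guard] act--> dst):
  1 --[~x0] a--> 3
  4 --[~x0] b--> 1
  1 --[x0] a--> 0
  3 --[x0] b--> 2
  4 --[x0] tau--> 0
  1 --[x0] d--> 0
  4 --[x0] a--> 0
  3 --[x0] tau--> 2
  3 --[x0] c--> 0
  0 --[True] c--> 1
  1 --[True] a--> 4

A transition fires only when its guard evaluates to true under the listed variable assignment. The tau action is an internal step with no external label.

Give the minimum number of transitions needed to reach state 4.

BFS to 4:
  depth 0: {0}
  depth 1: {1}
  depth 2: {4}
first hit 4 at d=2 via c·a

Answer: 2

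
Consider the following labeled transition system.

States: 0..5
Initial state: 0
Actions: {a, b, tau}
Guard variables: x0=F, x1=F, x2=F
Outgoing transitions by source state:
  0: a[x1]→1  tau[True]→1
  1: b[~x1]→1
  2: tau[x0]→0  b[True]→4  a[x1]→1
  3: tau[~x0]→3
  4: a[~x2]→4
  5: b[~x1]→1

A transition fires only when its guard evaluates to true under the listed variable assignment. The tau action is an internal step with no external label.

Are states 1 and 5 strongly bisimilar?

Answer: BISIMILAR

Analysis:
Refine partition for ~:
  π0 = {{0,1,2,3,4,5}}
  π1 = {{0,3},{1,2,5},{4}}
  π2 = {{0},{1,5},{2},{3},{4}}
stable after 3 split(s): 5 block(s)
class of 1: {1,5}; class of 5: {1,5}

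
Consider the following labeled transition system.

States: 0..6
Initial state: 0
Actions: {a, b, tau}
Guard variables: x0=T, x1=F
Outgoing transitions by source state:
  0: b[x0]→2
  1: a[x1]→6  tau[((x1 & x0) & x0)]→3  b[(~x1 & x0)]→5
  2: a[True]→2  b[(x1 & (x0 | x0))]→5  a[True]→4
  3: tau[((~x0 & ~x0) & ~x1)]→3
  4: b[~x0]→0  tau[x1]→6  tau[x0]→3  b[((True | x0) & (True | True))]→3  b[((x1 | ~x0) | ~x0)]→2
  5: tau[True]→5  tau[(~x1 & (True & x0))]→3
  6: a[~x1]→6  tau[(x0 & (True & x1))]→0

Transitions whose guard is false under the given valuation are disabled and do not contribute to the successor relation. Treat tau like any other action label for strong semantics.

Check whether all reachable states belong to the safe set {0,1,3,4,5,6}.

Allowed set {0,1,3,4,5,6}
R = {0,2,3,4}
  0: safe
  2: outside
  3: safe
  4: safe
witness against invariant: b → 2

Answer: INVARIANT VIOLATED at state 2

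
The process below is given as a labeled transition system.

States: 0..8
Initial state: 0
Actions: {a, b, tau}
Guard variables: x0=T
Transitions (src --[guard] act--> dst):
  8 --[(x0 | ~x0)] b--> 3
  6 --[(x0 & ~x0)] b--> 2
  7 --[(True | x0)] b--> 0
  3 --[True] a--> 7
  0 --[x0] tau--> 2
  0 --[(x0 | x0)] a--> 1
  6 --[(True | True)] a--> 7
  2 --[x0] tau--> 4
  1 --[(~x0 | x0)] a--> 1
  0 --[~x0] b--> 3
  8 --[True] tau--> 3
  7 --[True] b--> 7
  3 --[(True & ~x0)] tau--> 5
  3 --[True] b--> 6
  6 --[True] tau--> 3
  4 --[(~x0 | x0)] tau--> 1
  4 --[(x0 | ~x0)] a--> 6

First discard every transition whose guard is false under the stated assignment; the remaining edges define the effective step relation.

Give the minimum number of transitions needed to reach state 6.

BFS to 6:
  Layer 0: {0}
  Layer 1: {1,2}
  Layer 2: {4}
  Layer 3: {6}
6 enters at depth 3; path tau·tau·a

Answer: 3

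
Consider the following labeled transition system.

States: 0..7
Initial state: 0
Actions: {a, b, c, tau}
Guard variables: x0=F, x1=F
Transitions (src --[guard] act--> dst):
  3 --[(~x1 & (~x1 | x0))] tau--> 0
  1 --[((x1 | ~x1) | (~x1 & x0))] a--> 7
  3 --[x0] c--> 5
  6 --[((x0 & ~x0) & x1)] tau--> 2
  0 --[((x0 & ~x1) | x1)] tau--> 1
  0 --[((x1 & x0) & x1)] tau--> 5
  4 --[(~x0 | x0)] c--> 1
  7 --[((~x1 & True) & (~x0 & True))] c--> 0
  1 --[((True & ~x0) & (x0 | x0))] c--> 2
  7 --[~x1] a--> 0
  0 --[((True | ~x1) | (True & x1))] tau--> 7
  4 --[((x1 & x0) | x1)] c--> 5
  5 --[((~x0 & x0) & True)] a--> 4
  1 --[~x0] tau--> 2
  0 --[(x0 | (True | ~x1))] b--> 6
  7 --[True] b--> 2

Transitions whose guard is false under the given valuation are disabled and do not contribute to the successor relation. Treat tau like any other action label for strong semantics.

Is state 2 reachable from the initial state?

Guard filter leaves 9 enabled edge(s).
Layer 0: {0}
Layer 1: {6,7}  cumulative {0,6,7}
Layer 2: {2}  cumulative {0,2,6,7}
Reachable = {0,2,6,7}
witness 2: tau·b

Answer: REACHABLE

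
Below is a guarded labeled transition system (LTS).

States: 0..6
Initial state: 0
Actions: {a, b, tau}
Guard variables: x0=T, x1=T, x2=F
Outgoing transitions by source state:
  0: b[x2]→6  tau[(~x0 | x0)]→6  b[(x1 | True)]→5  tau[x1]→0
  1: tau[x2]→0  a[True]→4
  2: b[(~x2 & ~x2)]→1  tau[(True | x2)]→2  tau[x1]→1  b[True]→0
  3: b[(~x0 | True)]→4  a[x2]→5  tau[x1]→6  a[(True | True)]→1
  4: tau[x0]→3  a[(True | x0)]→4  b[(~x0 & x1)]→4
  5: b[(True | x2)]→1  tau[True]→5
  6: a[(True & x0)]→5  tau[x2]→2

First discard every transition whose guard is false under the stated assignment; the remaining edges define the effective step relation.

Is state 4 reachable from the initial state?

Answer: REACHABLE

Trace:
After dropping false guards: 16 live edges.
L0 = {0}
L1 = {5,6}  cumulative {0,5,6}
L2 = {1}  cumulative {0,1,5,6}
L3 = {4}  cumulative {0,1,4,5,6}
L4 = {3}  cumulative {0,1,3,4,5,6}
Reach set: {0,1,3,4,5,6}
trace reaching 4: b·b·a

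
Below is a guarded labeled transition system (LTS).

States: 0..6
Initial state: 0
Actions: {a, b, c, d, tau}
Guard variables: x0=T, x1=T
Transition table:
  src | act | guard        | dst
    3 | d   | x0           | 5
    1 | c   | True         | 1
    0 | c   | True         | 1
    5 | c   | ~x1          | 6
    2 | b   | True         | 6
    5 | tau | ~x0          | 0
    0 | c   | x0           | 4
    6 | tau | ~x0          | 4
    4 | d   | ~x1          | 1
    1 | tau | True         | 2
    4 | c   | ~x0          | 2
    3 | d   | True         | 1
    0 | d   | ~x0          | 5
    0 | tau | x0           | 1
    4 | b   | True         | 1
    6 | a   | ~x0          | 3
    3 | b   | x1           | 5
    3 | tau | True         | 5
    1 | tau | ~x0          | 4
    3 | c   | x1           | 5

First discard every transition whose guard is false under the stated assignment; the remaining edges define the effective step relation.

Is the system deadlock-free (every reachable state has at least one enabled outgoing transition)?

Answer: DEADLOCK at state 6

Trace:
Reachable = {0,1,2,4,6}
  0: c→1  c→4  tau→1  [deg 3]
  1: c→1  tau→2  [deg 2]
  2: b→6  [deg 1]
  4: b→1  [deg 1]
  6: ∅  [STUCK]
trace reaching 6: c·tau·b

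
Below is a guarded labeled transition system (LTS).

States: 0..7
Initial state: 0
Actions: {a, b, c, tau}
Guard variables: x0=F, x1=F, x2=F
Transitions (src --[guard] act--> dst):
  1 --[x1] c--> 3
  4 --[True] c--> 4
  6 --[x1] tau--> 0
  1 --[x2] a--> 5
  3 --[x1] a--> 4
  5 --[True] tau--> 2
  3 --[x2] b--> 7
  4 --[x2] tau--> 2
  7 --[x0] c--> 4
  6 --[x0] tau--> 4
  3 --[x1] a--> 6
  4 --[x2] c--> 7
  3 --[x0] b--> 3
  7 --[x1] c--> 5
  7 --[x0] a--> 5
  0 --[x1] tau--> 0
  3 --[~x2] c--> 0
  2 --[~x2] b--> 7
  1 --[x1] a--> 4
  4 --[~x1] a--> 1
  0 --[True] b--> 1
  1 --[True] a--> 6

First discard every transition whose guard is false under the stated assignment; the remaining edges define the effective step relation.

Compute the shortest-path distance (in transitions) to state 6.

Layered search for 6:
  L0 = {0}
  L1 = {1}
  L2 = {6}
depth(6)=2, e.g. b·a

Answer: 2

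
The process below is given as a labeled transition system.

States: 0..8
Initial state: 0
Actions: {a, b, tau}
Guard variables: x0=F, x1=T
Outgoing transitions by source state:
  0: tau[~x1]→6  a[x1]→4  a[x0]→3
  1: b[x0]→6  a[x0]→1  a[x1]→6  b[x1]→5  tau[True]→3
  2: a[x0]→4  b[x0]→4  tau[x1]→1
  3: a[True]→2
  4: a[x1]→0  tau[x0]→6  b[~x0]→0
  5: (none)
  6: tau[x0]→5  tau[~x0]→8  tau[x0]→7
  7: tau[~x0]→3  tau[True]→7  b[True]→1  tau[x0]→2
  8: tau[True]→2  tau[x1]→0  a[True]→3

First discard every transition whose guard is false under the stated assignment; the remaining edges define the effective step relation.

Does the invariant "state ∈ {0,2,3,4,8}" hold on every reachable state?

Answer: INVARIANT HOLDS

Analysis:
Safe = {0,2,3,4,8}
R = {0,4}
  0: ✓
  4: ✓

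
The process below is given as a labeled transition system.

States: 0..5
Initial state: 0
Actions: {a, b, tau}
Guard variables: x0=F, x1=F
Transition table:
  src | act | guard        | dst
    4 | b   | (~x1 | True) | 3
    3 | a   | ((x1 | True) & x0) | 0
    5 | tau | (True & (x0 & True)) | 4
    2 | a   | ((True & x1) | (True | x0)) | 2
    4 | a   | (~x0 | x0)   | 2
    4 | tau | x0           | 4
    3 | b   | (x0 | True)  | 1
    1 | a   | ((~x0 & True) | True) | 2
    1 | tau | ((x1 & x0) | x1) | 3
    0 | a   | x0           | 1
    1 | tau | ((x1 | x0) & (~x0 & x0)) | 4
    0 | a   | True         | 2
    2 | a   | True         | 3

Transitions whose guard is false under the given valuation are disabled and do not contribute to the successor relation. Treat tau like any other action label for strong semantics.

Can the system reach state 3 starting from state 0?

7 transition(s) survive guard evaluation.
Layer 0: {0}
Layer 1: {2}  total {0,2}
Layer 2: {3}  total {0,2,3}
Layer 3: {1}  total {0,1,2,3}
R = {0,1,2,3}
Path to 3: a·a

Answer: REACHABLE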